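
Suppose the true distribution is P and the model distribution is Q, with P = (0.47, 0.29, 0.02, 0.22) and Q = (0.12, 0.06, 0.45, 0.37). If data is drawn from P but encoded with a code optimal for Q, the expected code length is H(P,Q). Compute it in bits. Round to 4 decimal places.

2.9534 bits

H(P,Q) = −Σ p·log₂ q.
  −0.47·log₂(0.12) = 1.43768
  −0.29·log₂(0.06) = 1.17708
  −0.02·log₂(0.45) = 0.02304
  −0.22·log₂(0.37) = 0.31557
H(P,Q) = 2.9534 bits.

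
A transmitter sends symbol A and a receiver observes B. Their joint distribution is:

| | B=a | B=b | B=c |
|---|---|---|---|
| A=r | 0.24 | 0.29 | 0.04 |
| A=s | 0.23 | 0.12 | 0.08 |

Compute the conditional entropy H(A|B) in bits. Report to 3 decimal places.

0.938 bits

Marginals: p(A) = (0.5700, 0.4300), p(B) = (0.4700, 0.4100, 0.1200).
H(A|B) = Σ p(B) · H(A|B=·).
  B=a: p=0.4700, H(A|B=a) = 0.9997
  B=b: p=0.4100, H(A|B=b) = 0.8722
  B=c: p=0.1200, H(A|B=c) = 0.9183
Weighted sum = 0.938 bits.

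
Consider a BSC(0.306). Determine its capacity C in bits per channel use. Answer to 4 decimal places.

0.1115 bits

Binary symmetric channel: C = 1 − h₂(ε) where h₂ is the binary entropy function.
h₂(0.306) = −0.306·log₂0.306 − 0.694·log₂0.694 = 0.8885.
C = 1 − 0.8885 = 0.1115 bits per channel use.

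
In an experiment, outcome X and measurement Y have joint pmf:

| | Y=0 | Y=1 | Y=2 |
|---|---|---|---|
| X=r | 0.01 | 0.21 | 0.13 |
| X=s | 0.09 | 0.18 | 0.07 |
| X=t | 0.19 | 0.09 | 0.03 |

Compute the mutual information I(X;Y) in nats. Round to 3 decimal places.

Marginals: p(X) = (0.3500, 0.3400, 0.3100), p(Y) = (0.2900, 0.4800, 0.2300).
I(X;Y) = H(X) + H(Y) − H(X,Y).
H(X) = 1.0973, H(Y) = 1.0493, H(X,Y) = 1.9880.
I(X;Y) = 1.0973 + 1.0493 − 1.9880 = 0.159 nats.

0.159 nats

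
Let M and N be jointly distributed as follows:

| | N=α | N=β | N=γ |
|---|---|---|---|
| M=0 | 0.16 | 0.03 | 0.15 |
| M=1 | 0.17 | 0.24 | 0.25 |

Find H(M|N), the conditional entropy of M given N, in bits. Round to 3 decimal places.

0.847 bits

Marginals: p(M) = (0.3400, 0.6600), p(N) = (0.3300, 0.2700, 0.4000).
H(M|N) = Σ p(N) · H(M|N=·).
  N=α: p=0.3300, H(M|N=α) = 0.9993
  N=β: p=0.2700, H(M|N=β) = 0.5033
  N=γ: p=0.4000, H(M|N=γ) = 0.9544
Weighted sum = 0.847 bits.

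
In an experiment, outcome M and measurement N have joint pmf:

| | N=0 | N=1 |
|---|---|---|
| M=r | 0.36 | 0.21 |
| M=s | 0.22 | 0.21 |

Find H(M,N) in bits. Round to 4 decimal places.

1.9568 bits

H(M,N) = −Σ p(x,y)·log₂ p(x,y) over all 4 cells.
  cell (r,0): −0.36·log₂0.36 = 0.53062
  cell (r,1): −0.21·log₂0.21 = 0.47282
  cell (s,0): −0.22·log₂0.22 = 0.48057
  cell (s,1): −0.21·log₂0.21 = 0.47282
Sum = 1.9568 bits.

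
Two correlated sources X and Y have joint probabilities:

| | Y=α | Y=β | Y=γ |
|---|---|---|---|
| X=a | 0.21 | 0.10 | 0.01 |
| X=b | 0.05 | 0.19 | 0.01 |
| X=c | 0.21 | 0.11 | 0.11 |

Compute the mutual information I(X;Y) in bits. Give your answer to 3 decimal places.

0.190 bits

Marginals: p(X) = (0.3200, 0.2500, 0.4300), p(Y) = (0.4700, 0.4000, 0.1300).
I(X;Y) = Σ p(x,y)·log₂[p(x,y)/(p(x)p(y))].
  (a,α): 0.21·log₂(1.3963) = 0.1011
  (a,β): 0.10·log₂(0.7812) = -0.0356
  (a,γ): 0.01·log₂(0.2404) = -0.0206
  (b,α): 0.05·log₂(0.4255) = -0.0616
  (b,β): 0.19·log₂(1.9000) = 0.1759
  (b,γ): 0.01·log₂(0.3077) = -0.0170
  (c,α): 0.21·log₂(1.0391) = 0.0116
  (c,β): 0.11·log₂(0.6395) = -0.0709
  (c,γ): 0.11·log₂(1.9678) = 0.1074
Sum = 0.190 bits.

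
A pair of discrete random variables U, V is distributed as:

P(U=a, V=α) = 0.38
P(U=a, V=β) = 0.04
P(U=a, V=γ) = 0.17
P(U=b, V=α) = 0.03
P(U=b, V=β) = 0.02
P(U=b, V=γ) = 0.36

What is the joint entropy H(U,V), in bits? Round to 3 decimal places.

H(U,V) = −Σ p(x,y)·log₂ p(x,y) over all 6 cells.
  cell (a,α): −0.38·log₂0.38 = 0.5305
  cell (a,β): −0.04·log₂0.04 = 0.1858
  cell (a,γ): −0.17·log₂0.17 = 0.4346
  cell (b,α): −0.03·log₂0.03 = 0.1518
  cell (b,β): −0.02·log₂0.02 = 0.1129
  cell (b,γ): −0.36·log₂0.36 = 0.5306
Sum = 1.946 bits.

1.946 bits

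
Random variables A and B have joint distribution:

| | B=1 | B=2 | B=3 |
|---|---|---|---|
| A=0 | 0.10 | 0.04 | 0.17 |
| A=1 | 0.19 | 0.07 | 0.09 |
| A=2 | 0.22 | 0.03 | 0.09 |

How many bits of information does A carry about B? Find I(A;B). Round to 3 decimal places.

Marginals: p(A) = (0.3100, 0.3500, 0.3400), p(B) = (0.5100, 0.1400, 0.3500).
I(A;B) = H(A) + H(B) − H(A,B).
H(A) = 1.5831, H(B) = 1.4226, H(A,B) = 2.9340.
I(A;B) = 1.5831 + 1.4226 − 2.9340 = 0.072 bits.

0.072 bits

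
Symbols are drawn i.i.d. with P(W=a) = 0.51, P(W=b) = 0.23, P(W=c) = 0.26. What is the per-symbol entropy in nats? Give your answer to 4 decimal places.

1.0317 nats

H(W) = −Σ p·ln p.
  −(0.51)·ln(0.51) = 0.34341
  −(0.23)·ln(0.23) = 0.33803
  −(0.26)·ln(0.26) = 0.35024
Sum: 0.34341 + 0.33803 + 0.35024 = 1.0317 nats.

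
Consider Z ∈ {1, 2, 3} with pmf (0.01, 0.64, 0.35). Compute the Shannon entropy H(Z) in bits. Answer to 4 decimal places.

H(Z) = −Σ p·log₂ p.
  −(0.01)·log₂(0.01) = 0.06644
  −(0.64)·log₂(0.64) = 0.41207
  −(0.35)·log₂(0.35) = 0.53010
Sum: 0.06644 + 0.41207 + 0.53010 = 1.0086 bits.

1.0086 bits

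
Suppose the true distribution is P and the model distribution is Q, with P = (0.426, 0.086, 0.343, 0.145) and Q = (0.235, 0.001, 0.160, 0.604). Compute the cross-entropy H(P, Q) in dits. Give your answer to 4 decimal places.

H(P,Q) = −Σ p·log₁₀ q.
  −0.426·log₁₀(0.235) = 0.26793
  −0.086·log₁₀(0.001) = 0.25800
  −0.343·log₁₀(0.160) = 0.27299
  −0.145·log₁₀(0.604) = 0.03175
H(P,Q) = 0.8307 dits.

0.8307 dits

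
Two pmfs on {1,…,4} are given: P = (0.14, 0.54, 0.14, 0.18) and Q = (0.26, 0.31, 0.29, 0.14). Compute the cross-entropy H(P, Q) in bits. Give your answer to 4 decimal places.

1.9451 bits

H(P,Q) = −Σ p·log₂ q.
  −0.14·log₂(0.26) = 0.27208
  −0.54·log₂(0.31) = 0.91242
  −0.14·log₂(0.29) = 0.25002
  −0.18·log₂(0.14) = 0.51057
H(P,Q) = 1.9451 bits.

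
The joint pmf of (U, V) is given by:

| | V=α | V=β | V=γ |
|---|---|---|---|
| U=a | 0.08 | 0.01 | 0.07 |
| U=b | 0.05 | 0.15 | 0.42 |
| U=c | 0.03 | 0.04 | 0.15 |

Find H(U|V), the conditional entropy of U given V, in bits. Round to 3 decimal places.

Chain rule: H(U|V) = H(U,V) − H(V).
Marginals: p(U) = (0.1600, 0.6200, 0.2200), p(V) = (0.1600, 0.2000, 0.6400).
H(U,V) = 2.5269 bits; H(V) = 1.2995 bits.
H(U|V) = 2.5269 − 1.2995 = 1.227 bits.

1.227 bits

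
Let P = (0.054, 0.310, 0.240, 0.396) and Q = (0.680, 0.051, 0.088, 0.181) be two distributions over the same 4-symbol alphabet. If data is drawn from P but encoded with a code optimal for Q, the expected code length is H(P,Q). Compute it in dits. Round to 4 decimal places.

H(P,Q) = −Σ p·log₁₀ q.
  −0.054·log₁₀(0.680) = 0.00904
  −0.310·log₁₀(0.051) = 0.40065
  −0.240·log₁₀(0.088) = 0.25332
  −0.396·log₁₀(0.181) = 0.29396
H(P,Q) = 0.9570 dits.

0.9570 dits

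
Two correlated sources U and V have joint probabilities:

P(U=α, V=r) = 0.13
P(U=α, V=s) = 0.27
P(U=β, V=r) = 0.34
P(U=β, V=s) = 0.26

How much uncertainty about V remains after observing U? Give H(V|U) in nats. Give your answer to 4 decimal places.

0.6628 nats

Chain rule: H(V|U) = H(U,V) − H(U).
Marginals: p(U) = (0.4000, 0.6000), p(V) = (0.4700, 0.5300).
H(U,V) = 1.3358 nats; H(U) = 0.6730 nats.
H(V|U) = 1.3358 − 0.6730 = 0.6628 nats.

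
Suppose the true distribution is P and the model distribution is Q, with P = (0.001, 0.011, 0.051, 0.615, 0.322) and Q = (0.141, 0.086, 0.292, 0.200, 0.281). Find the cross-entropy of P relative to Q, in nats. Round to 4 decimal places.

H(P,Q) = −Σ p·ln q.
  −0.001·ln(0.141) = 0.00196
  −0.011·ln(0.086) = 0.02699
  −0.051·ln(0.292) = 0.06278
  −0.615·ln(0.200) = 0.98980
  −0.322·ln(0.281) = 0.40875
H(P,Q) = 1.4903 nats.

1.4903 nats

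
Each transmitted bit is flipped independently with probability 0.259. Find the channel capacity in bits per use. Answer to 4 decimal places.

0.1748 bits

Binary symmetric channel: C = 1 − h₂(ε) where h₂ is the binary entropy function.
h₂(0.259) = −0.259·log₂0.259 − 0.741·log₂0.741 = 0.8252.
C = 1 − 0.8252 = 0.1748 bits per channel use.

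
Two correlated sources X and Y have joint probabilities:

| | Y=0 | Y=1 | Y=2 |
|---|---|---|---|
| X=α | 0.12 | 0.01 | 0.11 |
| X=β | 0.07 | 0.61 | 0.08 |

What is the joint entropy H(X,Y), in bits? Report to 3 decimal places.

1.779 bits

H(X,Y) = −Σ p(x,y)·log₂ p(x,y) over all 6 cells.
  cell (α,0): −0.12·log₂0.12 = 0.3671
  cell (α,1): −0.01·log₂0.01 = 0.0664
  cell (α,2): −0.11·log₂0.11 = 0.3503
  cell (β,0): −0.07·log₂0.07 = 0.2686
  cell (β,1): −0.61·log₂0.61 = 0.4350
  cell (β,2): −0.08·log₂0.08 = 0.2915
Sum = 1.779 bits.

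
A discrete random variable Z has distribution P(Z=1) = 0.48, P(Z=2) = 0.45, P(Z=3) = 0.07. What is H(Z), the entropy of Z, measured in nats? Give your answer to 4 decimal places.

H(Z) = −Σ p·ln p.
  −(0.48)·ln(0.48) = 0.35231
  −(0.45)·ln(0.45) = 0.35933
  −(0.07)·ln(0.07) = 0.18615
Sum: 0.35231 + 0.35933 + 0.18615 = 0.8978 nats.

0.8978 nats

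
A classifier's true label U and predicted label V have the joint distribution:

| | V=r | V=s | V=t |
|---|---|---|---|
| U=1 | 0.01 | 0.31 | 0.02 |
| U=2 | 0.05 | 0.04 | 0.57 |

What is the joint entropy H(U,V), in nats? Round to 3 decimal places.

H(U,V) = −Σ p(x,y)·ln p(x,y) over all 6 cells.
  cell (1,r): −0.01·ln0.01 = 0.0461
  cell (1,s): −0.31·ln0.31 = 0.3631
  cell (1,t): −0.02·ln0.02 = 0.0782
  cell (2,r): −0.05·ln0.05 = 0.1498
  cell (2,s): −0.04·ln0.04 = 0.1288
  cell (2,t): −0.57·ln0.57 = 0.3204
Sum = 1.086 nats.

1.086 nats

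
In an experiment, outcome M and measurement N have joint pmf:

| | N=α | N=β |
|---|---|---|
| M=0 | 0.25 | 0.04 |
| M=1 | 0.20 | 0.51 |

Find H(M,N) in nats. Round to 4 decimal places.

1.1406 nats

H(M,N) = −Σ p(x,y)·ln p(x,y) over all 4 cells.
  cell (0,α): −0.25·ln0.25 = 0.34657
  cell (0,β): −0.04·ln0.04 = 0.12876
  cell (1,α): −0.20·ln0.20 = 0.32189
  cell (1,β): −0.51·ln0.51 = 0.34341
Sum = 1.1406 nats.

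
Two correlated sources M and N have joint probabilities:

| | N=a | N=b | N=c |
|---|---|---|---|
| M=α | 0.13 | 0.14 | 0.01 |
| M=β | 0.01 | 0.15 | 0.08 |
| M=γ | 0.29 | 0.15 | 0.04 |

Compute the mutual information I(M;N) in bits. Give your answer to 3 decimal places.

Marginals: p(M) = (0.2800, 0.2400, 0.4800), p(N) = (0.4300, 0.4400, 0.1300).
I(M;N) = Σ p(x,y)·log₂[p(x,y)/(p(x)p(y))].
  (α,a): 0.13·log₂(1.0797) = 0.0144
  (α,b): 0.14·log₂(1.1364) = 0.0258
  (α,c): 0.01·log₂(0.2747) = -0.0186
  (β,a): 0.01·log₂(0.0969) = -0.0337
  (β,b): 0.15·log₂(1.4205) = 0.0760
  (β,c): 0.08·log₂(2.5641) = 0.1087
  (γ,a): 0.29·log₂(1.4050) = 0.1423
  (γ,b): 0.15·log₂(0.7102) = -0.0740
  (γ,c): 0.04·log₂(0.6410) = -0.0257
Sum = 0.215 bits.

0.215 bits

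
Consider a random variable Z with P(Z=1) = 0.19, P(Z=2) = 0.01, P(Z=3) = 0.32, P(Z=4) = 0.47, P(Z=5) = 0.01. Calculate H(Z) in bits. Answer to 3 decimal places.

H(Z) = −Σ p·log₂ p.
  −(0.19)·log₂(0.19) = 0.4552
  −(0.01)·log₂(0.01) = 0.0664
  −(0.32)·log₂(0.32) = 0.5260
  −(0.47)·log₂(0.47) = 0.5120
  −(0.01)·log₂(0.01) = 0.0664
Sum: 0.4552 + 0.0664 + 0.5260 + 0.5120 + 0.0664 = 1.626 bits.

1.626 bits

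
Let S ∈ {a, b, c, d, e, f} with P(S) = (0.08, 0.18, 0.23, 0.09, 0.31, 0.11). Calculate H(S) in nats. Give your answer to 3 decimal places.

1.671 nats

H(S) = −Σ p·ln p.
  −(0.08)·ln(0.08) = 0.2021
  −(0.18)·ln(0.18) = 0.3087
  −(0.23)·ln(0.23) = 0.3380
  −(0.09)·ln(0.09) = 0.2167
  −(0.31)·ln(0.31) = 0.3631
  −(0.11)·ln(0.11) = 0.2428
Sum: 0.2021 + 0.3087 + 0.3380 + 0.2167 + 0.3631 + 0.2428 = 1.671 nats.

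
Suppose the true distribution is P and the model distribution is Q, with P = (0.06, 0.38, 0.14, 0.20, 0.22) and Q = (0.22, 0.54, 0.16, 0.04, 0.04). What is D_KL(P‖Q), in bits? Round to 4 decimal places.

D(P‖Q) = Σ p·log₂(p/q).
  0.06·log₂(0.06/0.22) = -0.11247
  0.38·log₂(0.38/0.54) = -0.19264
  0.14·log₂(0.14/0.16) = -0.02697
  0.20·log₂(0.20/0.04) = 0.46439
  0.22·log₂(0.22/0.04) = 0.54107
D(P‖Q) = 0.6734 bits.

0.6734 bits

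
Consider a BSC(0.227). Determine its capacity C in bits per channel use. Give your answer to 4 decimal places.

Binary symmetric channel: C = 1 − h₂(ε) where h₂ is the binary entropy function.
h₂(0.227) = −0.227·log₂0.227 − 0.773·log₂0.773 = 0.7727.
C = 1 − 0.7727 = 0.2273 bits per channel use.

0.2273 bits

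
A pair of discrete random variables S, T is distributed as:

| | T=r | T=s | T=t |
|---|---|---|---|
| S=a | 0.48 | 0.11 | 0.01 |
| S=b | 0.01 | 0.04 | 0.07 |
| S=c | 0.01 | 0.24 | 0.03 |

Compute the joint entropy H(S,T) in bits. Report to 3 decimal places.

2.158 bits

H(S,T) = −Σ p(x,y)·log₂ p(x,y) over all 9 cells.
  cell (a,r): −0.48·log₂0.48 = 0.5083
  cell (a,s): −0.11·log₂0.11 = 0.3503
  cell (a,t): −0.01·log₂0.01 = 0.0664
  cell (b,r): −0.01·log₂0.01 = 0.0664
  cell (b,s): −0.04·log₂0.04 = 0.1858
  cell (b,t): −0.07·log₂0.07 = 0.2686
  cell (c,r): −0.01·log₂0.01 = 0.0664
  cell (c,s): −0.24·log₂0.24 = 0.4941
  cell (c,t): −0.03·log₂0.03 = 0.1518
Sum = 2.158 bits.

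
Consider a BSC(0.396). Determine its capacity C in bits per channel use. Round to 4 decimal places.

0.0314 bits

Binary symmetric channel: C = 1 − h₂(ε) where h₂ is the binary entropy function.
h₂(0.396) = −0.396·log₂0.396 − 0.604·log₂0.604 = 0.9686.
C = 1 − 0.9686 = 0.0314 bits per channel use.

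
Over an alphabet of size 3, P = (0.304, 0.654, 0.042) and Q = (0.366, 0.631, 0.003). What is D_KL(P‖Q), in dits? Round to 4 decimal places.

0.0338 dits

D(P‖Q) = Σ p·log₁₀(p/q).
  0.304·log₁₀(0.304/0.366) = -0.02450
  0.654·log₁₀(0.654/0.631) = 0.01017
  0.042·log₁₀(0.042/0.003) = 0.04814
D(P‖Q) = 0.0338 dits.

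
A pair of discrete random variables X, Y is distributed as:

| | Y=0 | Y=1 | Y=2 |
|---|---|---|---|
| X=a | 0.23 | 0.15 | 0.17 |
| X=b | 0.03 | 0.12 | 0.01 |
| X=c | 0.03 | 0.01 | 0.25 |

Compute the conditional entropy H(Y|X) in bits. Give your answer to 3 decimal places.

1.221 bits

Chain rule: H(Y|X) = H(X,Y) − H(X).
Marginals: p(X) = (0.5500, 0.1600, 0.2900), p(Y) = (0.2900, 0.2800, 0.4300).
H(X,Y) = 2.6363 bits; H(X) = 1.4153 bits.
H(Y|X) = 2.6363 − 1.4153 = 1.221 bits.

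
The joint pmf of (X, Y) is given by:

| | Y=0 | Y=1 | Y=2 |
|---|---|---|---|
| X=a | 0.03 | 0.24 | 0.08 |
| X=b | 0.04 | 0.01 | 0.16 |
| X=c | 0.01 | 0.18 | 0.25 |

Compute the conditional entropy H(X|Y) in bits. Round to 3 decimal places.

1.305 bits

Marginals: p(X) = (0.3500, 0.2100, 0.4400), p(Y) = (0.0800, 0.4300, 0.4900).
H(X|Y) = Σ p(Y) · H(X|Y=·).
  Y=0: p=0.0800, H(X|Y=0) = 1.4056
  Y=1: p=0.4300, H(X|Y=1) = 1.1217
  Y=2: p=0.4900, H(X|Y=2) = 1.4495
Weighted sum = 1.305 bits.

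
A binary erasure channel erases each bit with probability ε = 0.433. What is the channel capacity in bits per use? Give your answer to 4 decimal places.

Binary erasure channel: capacity C = 1 − ε.
C = 1 − 0.433 = 0.5670 bits per channel use.

0.5670 bits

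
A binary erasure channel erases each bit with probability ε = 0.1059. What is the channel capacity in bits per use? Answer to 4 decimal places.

0.8941 bits

Binary erasure channel: capacity C = 1 − ε.
C = 1 − 0.1059 = 0.8941 bits per channel use.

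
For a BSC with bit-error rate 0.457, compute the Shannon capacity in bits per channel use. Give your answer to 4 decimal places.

0.0053 bits

Binary symmetric channel: C = 1 − h₂(ε) where h₂ is the binary entropy function.
h₂(0.457) = −0.457·log₂0.457 − 0.543·log₂0.543 = 0.9947.
C = 1 − 0.9947 = 0.0053 bits per channel use.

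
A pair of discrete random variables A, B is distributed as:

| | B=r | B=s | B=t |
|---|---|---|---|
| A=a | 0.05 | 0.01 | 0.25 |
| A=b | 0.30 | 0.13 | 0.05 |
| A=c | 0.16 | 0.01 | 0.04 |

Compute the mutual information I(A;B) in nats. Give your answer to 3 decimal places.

Marginals: p(A) = (0.3100, 0.4800, 0.2100), p(B) = (0.5100, 0.1500, 0.3400).
I(A;B) = H(A) + H(B) − H(A,B).
H(A) = 1.0431, H(B) = 0.9948, H(A,B) = 1.7866.
I(A;B) = 1.0431 + 0.9948 − 1.7866 = 0.251 nats.

0.251 nats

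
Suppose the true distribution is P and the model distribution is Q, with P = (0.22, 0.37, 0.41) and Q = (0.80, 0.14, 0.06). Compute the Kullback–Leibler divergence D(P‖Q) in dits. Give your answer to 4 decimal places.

0.3750 dits

D(P‖Q) = Σ p·log₁₀(p/q).
  0.22·log₁₀(0.22/0.80) = -0.12335
  0.37·log₁₀(0.37/0.14) = 0.15617
  0.41·log₁₀(0.41/0.06) = 0.34220
D(P‖Q) = 0.3750 dits.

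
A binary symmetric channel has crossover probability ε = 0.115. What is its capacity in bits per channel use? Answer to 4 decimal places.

Binary symmetric channel: C = 1 − h₂(ε) where h₂ is the binary entropy function.
h₂(0.115) = −0.115·log₂0.115 − 0.885·log₂0.885 = 0.5148.
C = 1 − 0.5148 = 0.4852 bits per channel use.

0.4852 bits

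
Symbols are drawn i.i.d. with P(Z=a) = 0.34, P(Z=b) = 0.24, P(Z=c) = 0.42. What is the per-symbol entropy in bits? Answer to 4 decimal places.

H(Z) = −Σ p·log₂ p.
  −(0.34)·log₂(0.34) = 0.52917
  −(0.24)·log₂(0.24) = 0.49413
  −(0.42)·log₂(0.42) = 0.52565
Sum: 0.52917 + 0.49413 + 0.52565 = 1.5490 bits.

1.5490 bits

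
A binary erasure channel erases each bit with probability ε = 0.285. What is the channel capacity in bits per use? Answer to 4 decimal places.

Binary erasure channel: capacity C = 1 − ε.
C = 1 − 0.285 = 0.7150 bits per channel use.

0.7150 bits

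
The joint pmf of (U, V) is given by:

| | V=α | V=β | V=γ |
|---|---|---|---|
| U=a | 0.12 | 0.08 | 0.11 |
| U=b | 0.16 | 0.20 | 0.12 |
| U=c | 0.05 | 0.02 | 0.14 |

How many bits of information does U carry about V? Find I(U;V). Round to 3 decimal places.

Marginals: p(U) = (0.3100, 0.4800, 0.2100), p(V) = (0.3300, 0.3000, 0.3700).
I(U;V) = Σ p(x,y)·log₂[p(x,y)/(p(x)p(y))].
  (a,α): 0.12·log₂(1.1730) = 0.0276
  (a,β): 0.08·log₂(0.8602) = -0.0174
  (a,γ): 0.11·log₂(0.9590) = -0.0066
  (b,α): 0.16·log₂(1.0101) = 0.0023
  (b,β): 0.20·log₂(1.3889) = 0.0948
  (b,γ): 0.12·log₂(0.6757) = -0.0679
  (c,α): 0.05·log₂(0.7215) = -0.0235
  (c,β): 0.02·log₂(0.3175) = -0.0331
  (c,γ): 0.14·log₂(1.8018) = 0.1189
Sum = 0.095 bits.

0.095 bits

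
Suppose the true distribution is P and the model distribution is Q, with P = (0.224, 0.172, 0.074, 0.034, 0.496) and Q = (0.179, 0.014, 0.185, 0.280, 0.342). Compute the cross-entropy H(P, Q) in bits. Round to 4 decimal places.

H(P,Q) = −Σ p·log₂ q.
  −0.224·log₂(0.179) = 0.55596
  −0.172·log₂(0.014) = 1.05925
  −0.074·log₂(0.185) = 0.18015
  −0.034·log₂(0.280) = 0.06244
  −0.496·log₂(0.342) = 0.76777
H(P,Q) = 2.6256 bits.

2.6256 bits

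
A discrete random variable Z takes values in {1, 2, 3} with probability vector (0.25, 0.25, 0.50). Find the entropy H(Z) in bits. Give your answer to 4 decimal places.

H(Z) = −Σ p·log₂ p.
  −(0.25)·log₂(0.25) = 0.50000
  −(0.25)·log₂(0.25) = 0.50000
  −(0.50)·log₂(0.50) = 0.50000
Sum: 0.50000 + 0.50000 + 0.50000 = 1.5000 bits.

1.5000 bits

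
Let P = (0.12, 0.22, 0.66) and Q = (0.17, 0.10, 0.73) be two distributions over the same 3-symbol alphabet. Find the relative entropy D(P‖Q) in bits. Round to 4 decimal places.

D(P‖Q) = Σ p·log₂(p/q).
  0.12·log₂(0.12/0.17) = -0.06030
  0.22·log₂(0.22/0.10) = 0.25025
  0.66·log₂(0.66/0.73) = -0.09598
D(P‖Q) = 0.0940 bits.

0.0940 bits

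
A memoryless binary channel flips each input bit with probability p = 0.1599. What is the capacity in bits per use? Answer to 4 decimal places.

0.3659 bits

Binary symmetric channel: C = 1 − h₂(ε) where h₂ is the binary entropy function.
h₂(0.1599) = −0.1599·log₂0.1599 − 0.8401·log₂0.8401 = 0.6341.
C = 1 − 0.6341 = 0.3659 bits per channel use.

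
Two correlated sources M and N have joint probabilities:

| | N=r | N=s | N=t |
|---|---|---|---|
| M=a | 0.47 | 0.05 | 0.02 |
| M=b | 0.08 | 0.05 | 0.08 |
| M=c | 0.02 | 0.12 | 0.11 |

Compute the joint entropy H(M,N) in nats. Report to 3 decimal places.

H(M,N) = −Σ p(x,y)·ln p(x,y) over all 9 cells.
  cell (a,r): −0.47·ln0.47 = 0.3549
  cell (a,s): −0.05·ln0.05 = 0.1498
  cell (a,t): −0.02·ln0.02 = 0.0782
  cell (b,r): −0.08·ln0.08 = 0.2021
  cell (b,s): −0.05·ln0.05 = 0.1498
  cell (b,t): −0.08·ln0.08 = 0.2021
  cell (c,r): −0.02·ln0.02 = 0.0782
  cell (c,s): −0.12·ln0.12 = 0.2544
  cell (c,t): −0.11·ln0.11 = 0.2428
Sum = 1.712 nats.

1.712 nats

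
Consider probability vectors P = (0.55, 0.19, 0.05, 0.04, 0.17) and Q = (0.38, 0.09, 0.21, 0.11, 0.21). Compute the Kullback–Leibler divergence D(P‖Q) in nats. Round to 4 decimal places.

0.1972 nats

D(P‖Q) = Σ p·ln(p/q).
  0.55·ln(0.55/0.38) = 0.20336
  0.19·ln(0.19/0.09) = 0.14197
  0.05·ln(0.05/0.21) = -0.07175
  0.04·ln(0.04/0.11) = -0.04046
  0.17·ln(0.17/0.21) = -0.03592
D(P‖Q) = 0.1972 nats.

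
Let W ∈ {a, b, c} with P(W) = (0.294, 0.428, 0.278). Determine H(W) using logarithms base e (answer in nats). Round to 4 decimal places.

H(W) = −Σ p·ln p.
  −(0.294)·ln(0.294) = 0.35991
  −(0.428)·ln(0.428) = 0.36321
  −(0.278)·ln(0.278) = 0.35588
Sum: 0.35991 + 0.36321 + 0.35588 = 1.0790 nats.

1.0790 nats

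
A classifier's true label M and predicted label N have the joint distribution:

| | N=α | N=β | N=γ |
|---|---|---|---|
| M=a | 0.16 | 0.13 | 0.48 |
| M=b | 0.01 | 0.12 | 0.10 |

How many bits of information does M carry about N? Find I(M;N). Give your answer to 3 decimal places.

0.089 bits

Marginals: p(M) = (0.7700, 0.2300), p(N) = (0.1700, 0.2500, 0.5800).
I(M;N) = Σ p(x,y)·log₂[p(x,y)/(p(x)p(y))].
  (a,α): 0.16·log₂(1.2223) = 0.0463
  (a,β): 0.13·log₂(0.6753) = -0.0736
  (a,γ): 0.48·log₂(1.0748) = 0.0499
  (b,α): 0.01·log₂(0.2558) = -0.0197
  (b,β): 0.12·log₂(2.0870) = 0.1274
  (b,γ): 0.10·log₂(0.7496) = -0.0416
Sum = 0.089 bits.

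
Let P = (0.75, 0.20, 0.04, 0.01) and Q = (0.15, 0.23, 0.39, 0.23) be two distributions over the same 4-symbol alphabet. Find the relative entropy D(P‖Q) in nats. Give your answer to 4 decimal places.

D(P‖Q) = Σ p·ln(p/q).
  0.75·ln(0.75/0.15) = 1.20708
  0.20·ln(0.20/0.23) = -0.02795
  0.04·ln(0.04/0.39) = -0.09109
  0.01·ln(0.01/0.23) = -0.03135
D(P‖Q) = 1.0567 nats.

1.0567 nats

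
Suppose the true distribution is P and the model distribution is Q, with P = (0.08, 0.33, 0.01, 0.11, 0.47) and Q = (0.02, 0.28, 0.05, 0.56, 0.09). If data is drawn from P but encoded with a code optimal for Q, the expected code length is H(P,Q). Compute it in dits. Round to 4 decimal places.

H(P,Q) = −Σ p·log₁₀ q.
  −0.08·log₁₀(0.02) = 0.13592
  −0.33·log₁₀(0.28) = 0.18244
  −0.01·log₁₀(0.05) = 0.01301
  −0.11·log₁₀(0.56) = 0.02770
  −0.47·log₁₀(0.09) = 0.49151
H(P,Q) = 0.8506 dits.

0.8506 dits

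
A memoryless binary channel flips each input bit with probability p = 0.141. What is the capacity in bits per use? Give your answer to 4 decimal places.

0.4131 bits

Binary symmetric channel: C = 1 − h₂(ε) where h₂ is the binary entropy function.
h₂(0.141) = −0.141·log₂0.141 − 0.859·log₂0.859 = 0.5869.
C = 1 − 0.5869 = 0.4131 bits per channel use.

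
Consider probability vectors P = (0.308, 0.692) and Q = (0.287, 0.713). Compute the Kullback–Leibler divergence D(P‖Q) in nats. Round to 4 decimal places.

D(P‖Q) = Σ p·ln(p/q).
  0.308·ln(0.308/0.287) = 0.02175
  0.692·ln(0.692/0.713) = -0.02069
D(P‖Q) = 0.0011 nats.

0.0011 nats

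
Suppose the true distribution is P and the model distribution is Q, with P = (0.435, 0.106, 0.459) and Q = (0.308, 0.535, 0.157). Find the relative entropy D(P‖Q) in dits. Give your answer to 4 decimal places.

0.2046 dits

D(P‖Q) = Σ p·log₁₀(p/q).
  0.435·log₁₀(0.435/0.308) = 0.06522
  0.106·log₁₀(0.106/0.535) = -0.07452
  0.459·log₁₀(0.459/0.157) = 0.21385
D(P‖Q) = 0.2046 dits.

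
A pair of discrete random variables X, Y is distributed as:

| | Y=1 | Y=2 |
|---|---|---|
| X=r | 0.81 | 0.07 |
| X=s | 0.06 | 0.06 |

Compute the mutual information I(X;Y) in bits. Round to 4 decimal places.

0.0849 bits

Marginals: p(X) = (0.8800, 0.1200), p(Y) = (0.8700, 0.1300).
I(X;Y) = H(X) + H(Y) − H(X,Y).
H(X) = 0.5294, H(Y) = 0.5574, H(X,Y) = 1.0019.
I(X;Y) = 0.5294 + 0.5574 − 1.0019 = 0.0849 bits.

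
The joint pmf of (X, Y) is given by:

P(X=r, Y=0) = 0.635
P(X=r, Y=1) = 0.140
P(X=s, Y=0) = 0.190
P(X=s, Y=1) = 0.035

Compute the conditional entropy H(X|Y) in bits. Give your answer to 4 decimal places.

Marginals: p(X) = (0.7750, 0.2250), p(Y) = (0.8250, 0.1750).
H(X|Y) = Σ p(Y) · H(X|Y=·).
  Y=0: p=0.8250, H(X|Y=0) = 0.7785
  Y=1: p=0.1750, H(X|Y=1) = 0.7219
Weighted sum = 0.7686 bits.

0.7686 bits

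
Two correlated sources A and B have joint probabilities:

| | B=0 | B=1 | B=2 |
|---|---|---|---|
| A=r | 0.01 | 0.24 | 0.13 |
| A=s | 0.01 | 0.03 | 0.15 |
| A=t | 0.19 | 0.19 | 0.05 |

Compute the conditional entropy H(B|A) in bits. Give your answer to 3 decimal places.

Marginals: p(A) = (0.3800, 0.1900, 0.4300), p(B) = (0.2100, 0.4600, 0.3300).
H(B|A) = Σ p(A) · H(B|A=·).
  A=r: p=0.3800, H(B|A=r) = 1.0862
  A=s: p=0.1900, H(B|A=s) = 0.9133
  A=t: p=0.4300, H(B|A=t) = 1.4023
Weighted sum = 1.189 bits.

1.189 bits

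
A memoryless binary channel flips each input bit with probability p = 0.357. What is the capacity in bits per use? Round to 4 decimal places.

0.0598 bits

Binary symmetric channel: C = 1 − h₂(ε) where h₂ is the binary entropy function.
h₂(0.357) = −0.357·log₂0.357 − 0.643·log₂0.643 = 0.9402.
C = 1 − 0.9402 = 0.0598 bits per channel use.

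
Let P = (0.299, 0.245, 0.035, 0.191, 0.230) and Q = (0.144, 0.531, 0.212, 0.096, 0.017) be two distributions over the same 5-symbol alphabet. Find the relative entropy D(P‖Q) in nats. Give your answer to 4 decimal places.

D(P‖Q) = Σ p·ln(p/q).
  0.299·ln(0.299/0.144) = 0.21846
  0.245·ln(0.245/0.531) = -0.18951
  0.035·ln(0.035/0.212) = -0.06304
  0.191·ln(0.191/0.096) = 0.13139
  0.230·ln(0.230/0.017) = 0.59912
D(P‖Q) = 0.6964 nats.

0.6964 nats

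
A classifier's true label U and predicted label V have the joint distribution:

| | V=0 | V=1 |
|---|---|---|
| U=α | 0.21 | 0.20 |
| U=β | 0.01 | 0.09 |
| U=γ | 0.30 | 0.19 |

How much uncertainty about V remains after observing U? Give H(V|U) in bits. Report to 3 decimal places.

0.929 bits

Chain rule: H(V|U) = H(U,V) − H(U).
Marginals: p(U) = (0.4100, 0.1000, 0.4900), p(V) = (0.5200, 0.4800).
H(U,V) = 2.2926 bits; H(U) = 1.3639 bits.
H(V|U) = 2.2926 − 1.3639 = 0.929 bits.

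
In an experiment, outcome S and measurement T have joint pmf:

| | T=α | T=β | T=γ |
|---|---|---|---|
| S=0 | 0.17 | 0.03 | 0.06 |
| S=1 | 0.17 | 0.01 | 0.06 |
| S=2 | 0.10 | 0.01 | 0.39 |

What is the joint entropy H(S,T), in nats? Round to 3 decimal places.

H(S,T) = −Σ p(x,y)·ln p(x,y) over all 9 cells.
  cell (0,α): −0.17·ln0.17 = 0.3012
  cell (0,β): −0.03·ln0.03 = 0.1052
  cell (0,γ): −0.06·ln0.06 = 0.1688
  cell (1,α): −0.17·ln0.17 = 0.3012
  cell (1,β): −0.01·ln0.01 = 0.0461
  cell (1,γ): −0.06·ln0.06 = 0.1688
  cell (2,α): −0.10·ln0.10 = 0.2303
  cell (2,β): −0.01·ln0.01 = 0.0461
  cell (2,γ): −0.39·ln0.39 = 0.3672
Sum = 1.735 nats.

1.735 nats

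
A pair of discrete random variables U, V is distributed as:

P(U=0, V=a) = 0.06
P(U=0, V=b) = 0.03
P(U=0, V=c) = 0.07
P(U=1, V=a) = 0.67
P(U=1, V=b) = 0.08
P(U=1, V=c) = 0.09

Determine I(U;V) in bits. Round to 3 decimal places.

0.084 bits

Marginals: p(U) = (0.1600, 0.8400), p(V) = (0.7300, 0.1100, 0.1600).
I(U;V) = H(U) + H(V) − H(U,V).
H(U) = 0.6343, H(V) = 1.1047, H(U,V) = 1.6551.
I(U;V) = 0.6343 + 1.1047 − 1.6551 = 0.084 bits.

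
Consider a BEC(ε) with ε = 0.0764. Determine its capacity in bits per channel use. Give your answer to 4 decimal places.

0.9236 bits

Binary erasure channel: capacity C = 1 − ε.
C = 1 − 0.0764 = 0.9236 bits per channel use.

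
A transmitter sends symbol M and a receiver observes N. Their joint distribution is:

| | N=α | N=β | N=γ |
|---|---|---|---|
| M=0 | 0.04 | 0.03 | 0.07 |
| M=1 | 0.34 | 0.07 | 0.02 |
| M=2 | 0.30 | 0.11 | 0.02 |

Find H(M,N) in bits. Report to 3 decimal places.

H(M,N) = −Σ p(x,y)·log₂ p(x,y) over all 9 cells.
  cell (0,α): −0.04·log₂0.04 = 0.1858
  cell (0,β): −0.03·log₂0.03 = 0.1518
  cell (0,γ): −0.07·log₂0.07 = 0.2686
  cell (1,α): −0.34·log₂0.34 = 0.5292
  cell (1,β): −0.07·log₂0.07 = 0.2686
  cell (1,γ): −0.02·log₂0.02 = 0.1129
  cell (2,α): −0.30·log₂0.30 = 0.5211
  cell (2,β): −0.11·log₂0.11 = 0.3503
  cell (2,γ): −0.02·log₂0.02 = 0.1129
Sum = 2.501 bits.

2.501 bits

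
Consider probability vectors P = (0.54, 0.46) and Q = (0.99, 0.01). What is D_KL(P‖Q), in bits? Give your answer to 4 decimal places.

2.0686 bits

D(P‖Q) = Σ p·log₂(p/q).
  0.54·log₂(0.54/0.99) = -0.47221
  0.46·log₂(0.46/0.01) = 2.54084
D(P‖Q) = 2.0686 bits.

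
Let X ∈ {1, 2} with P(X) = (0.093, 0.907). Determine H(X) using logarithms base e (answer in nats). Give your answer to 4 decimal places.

0.3094 nats

H(X) = −Σ p·ln p.
  −(0.093)·ln(0.093) = 0.22089
  −(0.907)·ln(0.907) = 0.08853
Sum: 0.22089 + 0.08853 = 0.3094 nats.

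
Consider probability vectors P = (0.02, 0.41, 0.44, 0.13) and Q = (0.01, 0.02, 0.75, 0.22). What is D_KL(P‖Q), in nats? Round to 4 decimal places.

D(P‖Q) = Σ p·ln(p/q).
  0.02·ln(0.02/0.01) = 0.01386
  0.41·ln(0.41/0.02) = 1.23837
  0.44·ln(0.44/0.75) = -0.23465
  0.13·ln(0.13/0.22) = -0.06839
D(P‖Q) = 0.9492 nats.

0.9492 nats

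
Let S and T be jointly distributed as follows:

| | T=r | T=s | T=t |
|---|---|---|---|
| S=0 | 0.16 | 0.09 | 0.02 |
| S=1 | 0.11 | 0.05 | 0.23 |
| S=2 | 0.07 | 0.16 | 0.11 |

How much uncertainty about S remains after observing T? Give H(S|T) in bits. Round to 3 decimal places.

1.364 bits

Marginals: p(S) = (0.2700, 0.3900, 0.3400), p(T) = (0.3400, 0.3000, 0.3600).
H(S|T) = Σ p(T) · H(S|T=·).
  T=r: p=0.3400, H(S|T=r) = 1.5079
  T=s: p=0.3000, H(S|T=s) = 1.4356
  T=t: p=0.3600, H(S|T=t) = 1.1673
Weighted sum = 1.364 bits.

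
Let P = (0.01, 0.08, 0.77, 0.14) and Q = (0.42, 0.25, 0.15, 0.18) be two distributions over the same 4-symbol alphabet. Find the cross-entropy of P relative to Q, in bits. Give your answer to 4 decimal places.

2.6263 bits

H(P,Q) = −Σ p·log₂ q.
  −0.01·log₂(0.42) = 0.01252
  −0.08·log₂(0.25) = 0.16000
  −0.77·log₂(0.15) = 2.10746
  −0.14·log₂(0.18) = 0.34635
H(P,Q) = 2.6263 bits.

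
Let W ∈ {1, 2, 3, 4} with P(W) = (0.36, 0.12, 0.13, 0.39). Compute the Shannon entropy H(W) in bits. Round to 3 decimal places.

1.810 bits

H(W) = −Σ p·log₂ p.
  −(0.36)·log₂(0.36) = 0.5306
  −(0.12)·log₂(0.12) = 0.3671
  −(0.13)·log₂(0.13) = 0.3826
  −(0.39)·log₂(0.39) = 0.5298
Sum: 0.5306 + 0.3671 + 0.3826 + 0.5298 = 1.810 bits.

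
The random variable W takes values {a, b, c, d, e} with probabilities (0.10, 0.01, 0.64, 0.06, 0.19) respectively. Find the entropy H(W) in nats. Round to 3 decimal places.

1.046 nats

H(W) = −Σ p·ln p.
  −(0.10)·ln(0.10) = 0.2303
  −(0.01)·ln(0.01) = 0.0461
  −(0.64)·ln(0.64) = 0.2856
  −(0.06)·ln(0.06) = 0.1688
  −(0.19)·ln(0.19) = 0.3155
Sum: 0.2303 + 0.0461 + 0.2856 + 0.1688 + 0.3155 = 1.046 nats.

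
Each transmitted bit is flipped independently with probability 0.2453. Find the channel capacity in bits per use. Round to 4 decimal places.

Binary symmetric channel: C = 1 − h₂(ε) where h₂ is the binary entropy function.
h₂(0.2453) = −0.2453·log₂0.2453 − 0.7547·log₂0.7547 = 0.8037.
C = 1 − 0.8037 = 0.1963 bits per channel use.

0.1963 bits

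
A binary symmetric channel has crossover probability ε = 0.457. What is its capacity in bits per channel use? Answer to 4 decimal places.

0.0053 bits

Binary symmetric channel: C = 1 − h₂(ε) where h₂ is the binary entropy function.
h₂(0.457) = −0.457·log₂0.457 − 0.543·log₂0.543 = 0.9947.
C = 1 − 0.9947 = 0.0053 bits per channel use.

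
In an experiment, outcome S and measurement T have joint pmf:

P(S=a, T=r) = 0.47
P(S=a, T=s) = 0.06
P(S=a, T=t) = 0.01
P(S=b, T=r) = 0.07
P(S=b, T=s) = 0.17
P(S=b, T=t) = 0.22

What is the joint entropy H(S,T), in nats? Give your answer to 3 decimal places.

H(S,T) = −Σ p(x,y)·ln p(x,y) over all 6 cells.
  cell (a,r): −0.47·ln0.47 = 0.3549
  cell (a,s): −0.06·ln0.06 = 0.1688
  cell (a,t): −0.01·ln0.01 = 0.0461
  cell (b,r): −0.07·ln0.07 = 0.1861
  cell (b,s): −0.17·ln0.17 = 0.3012
  cell (b,t): −0.22·ln0.22 = 0.3331
Sum = 1.390 nats.

1.390 nats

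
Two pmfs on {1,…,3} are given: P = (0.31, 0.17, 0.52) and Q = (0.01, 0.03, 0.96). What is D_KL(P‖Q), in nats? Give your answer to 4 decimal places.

1.0406 nats

D(P‖Q) = Σ p·ln(p/q).
  0.31·ln(0.31/0.01) = 1.06454
  0.17·ln(0.17/0.03) = 0.29488
  0.52·ln(0.52/0.96) = -0.31881
D(P‖Q) = 1.0406 nats.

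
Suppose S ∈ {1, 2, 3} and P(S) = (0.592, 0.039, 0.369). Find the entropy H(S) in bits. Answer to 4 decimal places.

H(S) = −Σ p·log₂ p.
  −(0.592)·log₂(0.592) = 0.44775
  −(0.039)·log₂(0.039) = 0.18253
  −(0.369)·log₂(0.369) = 0.53074
Sum: 0.44775 + 0.18253 + 0.53074 = 1.1610 bits.

1.1610 bits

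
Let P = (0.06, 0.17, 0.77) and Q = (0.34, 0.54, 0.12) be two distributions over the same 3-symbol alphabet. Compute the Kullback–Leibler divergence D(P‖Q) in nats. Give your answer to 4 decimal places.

1.1308 nats

D(P‖Q) = Σ p·ln(p/q).
  0.06·ln(0.06/0.34) = -0.10408
  0.17·ln(0.17/0.54) = -0.19648
  0.77·ln(0.77/0.12) = 1.43135
D(P‖Q) = 1.1308 nats.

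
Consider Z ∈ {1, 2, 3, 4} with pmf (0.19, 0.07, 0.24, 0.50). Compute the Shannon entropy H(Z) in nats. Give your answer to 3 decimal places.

H(Z) = −Σ p·ln p.
  −(0.19)·ln(0.19) = 0.3155
  −(0.07)·ln(0.07) = 0.1861
  −(0.24)·ln(0.24) = 0.3425
  −(0.50)·ln(0.50) = 0.3466
Sum: 0.3155 + 0.1861 + 0.3425 + 0.3466 = 1.191 nats.

1.191 nats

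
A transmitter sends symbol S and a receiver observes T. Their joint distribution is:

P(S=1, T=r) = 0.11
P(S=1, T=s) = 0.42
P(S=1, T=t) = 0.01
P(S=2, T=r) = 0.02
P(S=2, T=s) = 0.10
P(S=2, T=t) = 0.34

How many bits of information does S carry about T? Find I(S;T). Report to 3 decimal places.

Marginals: p(S) = (0.5400, 0.4600), p(T) = (0.1300, 0.5200, 0.3500).
I(S;T) = H(S) + H(T) − H(S,T).
H(S) = 0.9954, H(T) = 1.4033, H(S,T) = 1.9166.
I(S;T) = 0.9954 + 1.4033 − 1.9166 = 0.482 bits.

0.482 bits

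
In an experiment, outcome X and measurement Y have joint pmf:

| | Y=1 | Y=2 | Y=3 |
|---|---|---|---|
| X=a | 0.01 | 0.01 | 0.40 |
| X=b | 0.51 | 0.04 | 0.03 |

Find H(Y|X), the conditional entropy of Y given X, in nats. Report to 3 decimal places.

0.356 nats

Marginals: p(X) = (0.4200, 0.5800), p(Y) = (0.5200, 0.0500, 0.4300).
H(Y|X) = Σ p(X) · H(Y|X=·).
  X=a: p=0.4200, H(Y|X=a) = 0.2245
  X=b: p=0.5800, H(Y|X=b) = 0.4507
Weighted sum = 0.356 nats.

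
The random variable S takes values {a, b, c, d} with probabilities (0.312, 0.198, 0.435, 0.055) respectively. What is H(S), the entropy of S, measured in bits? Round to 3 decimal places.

1.739 bits

H(S) = −Σ p·log₂ p.
  −(0.312)·log₂(0.312) = 0.5243
  −(0.198)·log₂(0.198) = 0.4626
  −(0.435)·log₂(0.435) = 0.5224
  −(0.055)·log₂(0.055) = 0.2301
Sum: 0.5243 + 0.4626 + 0.5224 + 0.2301 = 1.739 bits.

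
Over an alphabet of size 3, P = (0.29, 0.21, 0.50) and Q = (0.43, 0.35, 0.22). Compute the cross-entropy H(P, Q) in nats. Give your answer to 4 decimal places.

1.2223 nats

H(P,Q) = −Σ p·ln q.
  −0.29·ln(0.43) = 0.24475
  −0.21·ln(0.35) = 0.22046
  −0.50·ln(0.22) = 0.75706
H(P,Q) = 1.2223 nats.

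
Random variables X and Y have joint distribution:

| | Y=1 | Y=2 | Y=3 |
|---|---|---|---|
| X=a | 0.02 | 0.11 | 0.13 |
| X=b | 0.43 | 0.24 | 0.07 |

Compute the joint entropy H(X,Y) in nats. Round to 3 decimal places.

1.478 nats

H(X,Y) = −Σ p(x,y)·ln p(x,y) over all 6 cells.
  cell (a,1): −0.02·ln0.02 = 0.0782
  cell (a,2): −0.11·ln0.11 = 0.2428
  cell (a,3): −0.13·ln0.13 = 0.2652
  cell (b,1): −0.43·ln0.43 = 0.3629
  cell (b,2): −0.24·ln0.24 = 0.3425
  cell (b,3): −0.07·ln0.07 = 0.1861
Sum = 1.478 nats.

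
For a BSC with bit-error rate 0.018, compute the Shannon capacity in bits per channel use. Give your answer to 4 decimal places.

Binary symmetric channel: C = 1 − h₂(ε) where h₂ is the binary entropy function.
h₂(0.018) = −0.018·log₂0.018 − 0.982·log₂0.982 = 0.1301.
C = 1 − 0.1301 = 0.8699 bits per channel use.

0.8699 bits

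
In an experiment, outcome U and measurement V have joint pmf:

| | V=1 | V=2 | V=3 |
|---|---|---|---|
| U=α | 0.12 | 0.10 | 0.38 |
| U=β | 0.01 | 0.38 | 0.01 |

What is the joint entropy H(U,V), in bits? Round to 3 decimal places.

H(U,V) = −Σ p(x,y)·log₂ p(x,y) over all 6 cells.
  cell (α,1): −0.12·log₂0.12 = 0.3671
  cell (α,2): −0.10·log₂0.10 = 0.3322
  cell (α,3): −0.38·log₂0.38 = 0.5305
  cell (β,1): −0.01·log₂0.01 = 0.0664
  cell (β,2): −0.38·log₂0.38 = 0.5305
  cell (β,3): −0.01·log₂0.01 = 0.0664
Sum = 1.893 bits.

1.893 bits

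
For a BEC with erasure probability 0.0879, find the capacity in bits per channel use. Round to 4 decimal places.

0.9121 bits

Binary erasure channel: capacity C = 1 − ε.
C = 1 − 0.0879 = 0.9121 bits per channel use.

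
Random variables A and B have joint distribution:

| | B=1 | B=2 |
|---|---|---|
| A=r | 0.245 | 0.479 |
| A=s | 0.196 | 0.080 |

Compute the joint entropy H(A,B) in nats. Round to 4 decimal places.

1.2186 nats

H(A,B) = −Σ p(x,y)·ln p(x,y) over all 4 cells.
  cell (r,1): −0.245·ln0.245 = 0.34459
  cell (r,2): −0.479·ln0.479 = 0.35257
  cell (s,1): −0.196·ln0.196 = 0.31941
  cell (s,2): −0.080·ln0.080 = 0.20206
Sum = 1.2186 nats.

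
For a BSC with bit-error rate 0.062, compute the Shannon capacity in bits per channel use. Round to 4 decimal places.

0.6647 bits

Binary symmetric channel: C = 1 − h₂(ε) where h₂ is the binary entropy function.
h₂(0.062) = −0.062·log₂0.062 − 0.938·log₂0.938 = 0.3353.
C = 1 − 0.3353 = 0.6647 bits per channel use.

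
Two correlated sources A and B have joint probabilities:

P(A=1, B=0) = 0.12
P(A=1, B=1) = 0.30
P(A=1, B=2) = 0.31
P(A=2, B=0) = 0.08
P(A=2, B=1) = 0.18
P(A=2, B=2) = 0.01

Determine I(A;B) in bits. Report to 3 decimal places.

0.125 bits

Marginals: p(A) = (0.7300, 0.2700), p(B) = (0.2000, 0.4800, 0.3200).
I(A;B) = H(A) + H(B) − H(A,B).
H(A) = 0.8415, H(B) = 1.4987, H(A,B) = 2.2152.
I(A;B) = 0.8415 + 1.4987 − 2.2152 = 0.125 bits.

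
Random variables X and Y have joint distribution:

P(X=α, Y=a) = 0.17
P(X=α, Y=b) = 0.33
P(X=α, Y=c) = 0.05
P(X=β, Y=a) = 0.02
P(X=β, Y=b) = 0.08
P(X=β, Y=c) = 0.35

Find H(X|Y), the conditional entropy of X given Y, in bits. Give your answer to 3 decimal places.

0.602 bits

Marginals: p(X) = (0.5500, 0.4500), p(Y) = (0.1900, 0.4100, 0.4000).
H(X|Y) = Σ p(Y) · H(X|Y=·).
  Y=a: p=0.1900, H(X|Y=a) = 0.4855
  Y=b: p=0.4100, H(X|Y=b) = 0.7121
  Y=c: p=0.4000, H(X|Y=c) = 0.5436
Weighted sum = 0.602 bits.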